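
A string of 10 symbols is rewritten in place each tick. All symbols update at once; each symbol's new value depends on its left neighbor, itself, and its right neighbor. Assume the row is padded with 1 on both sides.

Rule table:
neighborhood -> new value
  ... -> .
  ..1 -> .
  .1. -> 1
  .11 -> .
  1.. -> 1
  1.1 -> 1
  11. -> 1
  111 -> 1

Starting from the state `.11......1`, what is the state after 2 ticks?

tick 1: 1.11......
tick 2: 11.11.....

11.11.....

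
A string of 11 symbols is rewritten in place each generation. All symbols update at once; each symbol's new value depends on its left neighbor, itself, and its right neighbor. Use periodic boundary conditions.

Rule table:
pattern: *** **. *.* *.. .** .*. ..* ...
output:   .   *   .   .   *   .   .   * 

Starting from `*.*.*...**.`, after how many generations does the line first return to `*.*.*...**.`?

generation 1: ......*.**.
generation 2: *****...**.
generation 3: *...*.*.**.
generation 4: ..*.....**.
generation 5: *...***.**.
generation 6: ..*.*.*.**.
generation 7: *.......**.
generation 8: ..*****.**.
generation 9: *.*...*.**.
generation 10: ....*...**.
generation 11: ***...*.**.
generation 12: *.*.*...**.

12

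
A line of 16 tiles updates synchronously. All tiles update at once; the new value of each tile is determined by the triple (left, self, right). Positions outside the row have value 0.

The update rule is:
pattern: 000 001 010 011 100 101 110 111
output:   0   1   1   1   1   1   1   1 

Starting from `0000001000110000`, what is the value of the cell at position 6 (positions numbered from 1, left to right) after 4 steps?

1

0000011101111000
0000111111111100
0001111111111110
0011111111111111
position 6 holds 1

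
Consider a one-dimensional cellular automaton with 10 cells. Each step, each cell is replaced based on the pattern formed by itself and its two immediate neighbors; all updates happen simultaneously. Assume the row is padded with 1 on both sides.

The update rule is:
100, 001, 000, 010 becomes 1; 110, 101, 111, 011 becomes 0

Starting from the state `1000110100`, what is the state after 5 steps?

1111000111

0111000111
0000111000
1111000111
0000111000  (repeats step 2; period 2)
step 5: 1111000111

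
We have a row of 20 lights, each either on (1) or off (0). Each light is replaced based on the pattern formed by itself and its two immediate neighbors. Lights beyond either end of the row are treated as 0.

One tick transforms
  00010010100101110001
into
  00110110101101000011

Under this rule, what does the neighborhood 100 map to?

At position 4 the neighborhood is 100; the next row has 0 there.

0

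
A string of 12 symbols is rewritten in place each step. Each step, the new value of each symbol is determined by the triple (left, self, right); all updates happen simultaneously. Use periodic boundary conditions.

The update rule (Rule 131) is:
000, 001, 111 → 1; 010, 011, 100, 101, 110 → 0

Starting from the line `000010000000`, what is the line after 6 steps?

111100111111
111001011111
110010001111
100100110111
001001000011
010010011100

010010011100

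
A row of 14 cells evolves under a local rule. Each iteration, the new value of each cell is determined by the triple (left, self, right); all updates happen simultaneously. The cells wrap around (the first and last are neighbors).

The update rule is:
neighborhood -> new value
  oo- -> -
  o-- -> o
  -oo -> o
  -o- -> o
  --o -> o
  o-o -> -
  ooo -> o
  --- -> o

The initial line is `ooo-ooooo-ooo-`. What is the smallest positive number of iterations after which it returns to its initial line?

14

oo--oooo--oo--
o-ooooo-ooo-oo
--oooo--oo--oo
ooooo-ooo-ooo-
oooo--oo--oo--
ooo-ooo-ooo-oo
oo--oo--oo--oo
o-ooo-ooo-oooo
--oo--oo--oooo
ooo-ooo-ooooo-
oo--oo--oooo--
o-ooo-ooooo-oo
--oo--oooo--oo
ooo-ooooo-ooo-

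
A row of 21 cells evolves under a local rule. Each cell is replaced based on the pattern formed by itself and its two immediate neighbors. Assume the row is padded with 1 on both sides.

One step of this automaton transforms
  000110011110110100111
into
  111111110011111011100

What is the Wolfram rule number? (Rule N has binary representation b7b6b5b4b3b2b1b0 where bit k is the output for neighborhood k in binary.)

position 8: 111 → 0  (bit 7 = 0)
position 4: 110 → 1  (bit 6 = 1)
position 11: 101 → 1  (bit 5 = 1)
position 0: 100 → 1  (bit 4 = 1)
position 3: 011 → 1  (bit 3 = 1)
position 15: 010 → 0  (bit 2 = 0)
position 2: 001 → 1  (bit 1 = 1)
position 1: 000 → 1  (bit 0 = 1)
bits b7..b0 = 01111011 = 123

123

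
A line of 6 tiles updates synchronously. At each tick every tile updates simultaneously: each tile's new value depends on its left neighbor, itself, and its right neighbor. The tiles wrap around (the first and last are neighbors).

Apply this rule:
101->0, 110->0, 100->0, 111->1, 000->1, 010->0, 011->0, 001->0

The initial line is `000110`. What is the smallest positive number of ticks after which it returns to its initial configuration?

2

110000
000110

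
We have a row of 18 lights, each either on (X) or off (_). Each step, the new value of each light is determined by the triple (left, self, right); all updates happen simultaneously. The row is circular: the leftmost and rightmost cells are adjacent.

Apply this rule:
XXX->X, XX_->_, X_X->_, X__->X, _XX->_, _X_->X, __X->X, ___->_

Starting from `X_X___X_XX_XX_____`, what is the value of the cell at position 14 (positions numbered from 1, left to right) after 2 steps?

X_XX_XX______X___X
_______X____XXX_X_
position 14 holds X

X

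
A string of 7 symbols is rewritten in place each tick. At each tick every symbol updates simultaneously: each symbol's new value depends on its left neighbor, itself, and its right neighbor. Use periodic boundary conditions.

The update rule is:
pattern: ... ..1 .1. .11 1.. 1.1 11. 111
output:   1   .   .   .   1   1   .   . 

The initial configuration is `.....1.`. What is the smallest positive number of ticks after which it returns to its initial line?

14

tick 1: 1111..1
tick 2: ....1..
tick 3: 111..11
tick 4: ...1...
tick 5: 11..111
tick 6: ..1....
tick 7: 1..1111
tick 8: .1.....
tick 9: ..11111
tick 10: 1......
tick 11: .11111.
tick 12: ......1
tick 13: 11111..
tick 14: .....1.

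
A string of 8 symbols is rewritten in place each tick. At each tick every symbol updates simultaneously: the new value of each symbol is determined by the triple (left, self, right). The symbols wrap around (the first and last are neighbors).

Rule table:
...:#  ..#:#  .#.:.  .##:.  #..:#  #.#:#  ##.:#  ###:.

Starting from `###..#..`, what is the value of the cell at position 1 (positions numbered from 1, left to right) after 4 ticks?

..###.##
##..##.#
.###.##.
#..##.##
position 1 holds #

#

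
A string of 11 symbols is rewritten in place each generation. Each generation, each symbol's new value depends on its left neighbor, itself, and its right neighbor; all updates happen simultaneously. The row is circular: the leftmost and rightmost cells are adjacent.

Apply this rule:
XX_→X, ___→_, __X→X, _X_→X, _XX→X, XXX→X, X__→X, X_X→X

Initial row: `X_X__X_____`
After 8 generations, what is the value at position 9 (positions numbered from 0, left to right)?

X

generation 1: XXXXXXX___X
generation 2: XXXXXXXX_XX
generation 3: XXXXXXXXXXX
generation 4: XXXXXXXXXXX  (fixed point — unchanged through generation 8)
position 9 holds X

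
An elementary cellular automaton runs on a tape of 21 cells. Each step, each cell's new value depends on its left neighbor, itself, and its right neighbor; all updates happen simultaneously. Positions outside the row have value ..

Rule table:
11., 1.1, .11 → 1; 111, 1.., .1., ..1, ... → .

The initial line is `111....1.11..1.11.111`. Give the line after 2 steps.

step 1: 1.1.....111...11111.1
step 2: .1......1.1...1...11.

.1......1.1...1...11.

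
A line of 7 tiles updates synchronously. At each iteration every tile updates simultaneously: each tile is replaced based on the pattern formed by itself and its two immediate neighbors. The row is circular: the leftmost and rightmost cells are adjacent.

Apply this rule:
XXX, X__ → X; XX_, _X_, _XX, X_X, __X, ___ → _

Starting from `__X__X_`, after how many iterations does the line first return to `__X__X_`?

7

iteration 1: ___X__X
iteration 2: X___X__
iteration 3: _X___X_
iteration 4: __X___X
iteration 5: X__X___
iteration 6: _X__X__
iteration 7: __X__X_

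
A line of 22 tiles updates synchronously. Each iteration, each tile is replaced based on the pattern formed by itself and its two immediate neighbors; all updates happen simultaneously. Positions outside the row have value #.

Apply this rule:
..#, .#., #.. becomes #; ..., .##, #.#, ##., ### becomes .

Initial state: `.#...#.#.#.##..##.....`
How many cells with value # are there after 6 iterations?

.##.##.#.#...##..#...#
.......#.##.#..####.#.
#.....##....###.....#.
.#...#..#..#...#...##.
.##.#########.###.#...
..................##.#
count of #: 3

3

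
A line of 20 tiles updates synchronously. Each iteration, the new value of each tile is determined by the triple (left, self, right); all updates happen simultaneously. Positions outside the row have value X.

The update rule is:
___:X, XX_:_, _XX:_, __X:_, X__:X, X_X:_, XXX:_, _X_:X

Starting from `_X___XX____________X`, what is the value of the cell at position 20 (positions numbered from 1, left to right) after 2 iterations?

_

iteration 1: _XXX___XXXXXXXXXXX__
iteration 2: ____XX____________X_
position 20 holds _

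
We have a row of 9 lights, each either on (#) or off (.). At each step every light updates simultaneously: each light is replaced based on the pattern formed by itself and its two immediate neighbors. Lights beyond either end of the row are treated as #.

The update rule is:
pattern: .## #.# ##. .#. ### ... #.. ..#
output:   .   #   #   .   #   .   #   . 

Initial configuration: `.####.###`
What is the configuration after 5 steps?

#####.###

step 1: #.####.##
step 2: ##.####.#
step 3: ###.####.
step 4: ####.####
step 5: #####.###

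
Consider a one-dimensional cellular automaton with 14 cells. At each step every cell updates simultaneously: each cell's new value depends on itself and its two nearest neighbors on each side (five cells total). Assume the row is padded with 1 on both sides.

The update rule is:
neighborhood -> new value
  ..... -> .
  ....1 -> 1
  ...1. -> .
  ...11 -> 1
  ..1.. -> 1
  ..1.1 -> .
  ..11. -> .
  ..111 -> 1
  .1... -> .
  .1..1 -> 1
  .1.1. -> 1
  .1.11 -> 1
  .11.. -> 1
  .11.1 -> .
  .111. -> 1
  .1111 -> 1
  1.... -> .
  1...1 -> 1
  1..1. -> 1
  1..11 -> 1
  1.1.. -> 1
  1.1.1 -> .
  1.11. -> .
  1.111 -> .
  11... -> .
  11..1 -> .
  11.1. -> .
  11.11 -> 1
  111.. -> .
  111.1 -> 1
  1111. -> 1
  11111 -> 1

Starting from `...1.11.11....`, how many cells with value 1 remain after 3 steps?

step 1: .1..1..1.1..11
step 2: .111111.111111
step 3: 1.111111.11111
count of 1: 12

12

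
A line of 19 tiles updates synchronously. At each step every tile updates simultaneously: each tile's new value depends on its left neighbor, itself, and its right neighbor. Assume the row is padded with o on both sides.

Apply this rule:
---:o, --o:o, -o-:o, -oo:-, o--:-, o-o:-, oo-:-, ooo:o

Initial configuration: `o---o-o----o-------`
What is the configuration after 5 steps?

-o-o-oooo----ooo-oo

step 1: --ooo-o-oooo-oooooo
step 2: -o-o--o--oo---ooooo
step 3: -o-o-oo-o---oo-oooo
step 4: -o-o----o-oo----ooo
step 5: -o-o-oooo----ooo-oo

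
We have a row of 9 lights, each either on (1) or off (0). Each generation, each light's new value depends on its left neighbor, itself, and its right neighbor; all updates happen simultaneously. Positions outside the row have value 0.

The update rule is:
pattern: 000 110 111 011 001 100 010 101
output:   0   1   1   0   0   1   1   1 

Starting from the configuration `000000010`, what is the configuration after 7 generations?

000000001

000000011
000000001
000000001  (fixed point — unchanged through generation 7)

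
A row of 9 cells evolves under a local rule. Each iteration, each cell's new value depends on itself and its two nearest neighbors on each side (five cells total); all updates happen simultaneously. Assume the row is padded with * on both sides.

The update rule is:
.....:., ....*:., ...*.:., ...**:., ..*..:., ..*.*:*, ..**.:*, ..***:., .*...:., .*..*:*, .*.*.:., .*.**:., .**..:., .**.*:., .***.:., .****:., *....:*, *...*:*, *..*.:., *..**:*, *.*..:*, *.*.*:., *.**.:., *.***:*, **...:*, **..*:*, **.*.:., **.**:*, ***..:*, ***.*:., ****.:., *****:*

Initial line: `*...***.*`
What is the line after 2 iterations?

***....**
*.***....

*.***....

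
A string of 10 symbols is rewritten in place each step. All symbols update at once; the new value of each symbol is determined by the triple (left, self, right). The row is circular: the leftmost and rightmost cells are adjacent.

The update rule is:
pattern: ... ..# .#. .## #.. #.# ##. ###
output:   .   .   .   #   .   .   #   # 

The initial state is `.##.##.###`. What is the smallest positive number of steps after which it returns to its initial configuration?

1

.##.##.###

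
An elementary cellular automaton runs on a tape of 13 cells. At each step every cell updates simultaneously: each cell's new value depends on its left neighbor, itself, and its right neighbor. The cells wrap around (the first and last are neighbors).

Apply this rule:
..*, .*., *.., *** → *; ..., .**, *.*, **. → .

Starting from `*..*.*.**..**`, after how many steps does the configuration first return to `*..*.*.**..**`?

21

.***.*...**.*
..*..**.*...*
*****...**.**
****.*.*....*
***..*.**..*.
.*.***...***.
**..*.*.*.*.*
*.***.*.*.*..
*..*..*.*.***
.******.*..**
..****..***..
.*.**.**.*.*.
**.......*.**
*.*.....**..*
..**...*..**.
.*..*.****..*
.****..**.***
..**.**....*.
.*.....*..***
.**...****.*.
*..*.*.**..**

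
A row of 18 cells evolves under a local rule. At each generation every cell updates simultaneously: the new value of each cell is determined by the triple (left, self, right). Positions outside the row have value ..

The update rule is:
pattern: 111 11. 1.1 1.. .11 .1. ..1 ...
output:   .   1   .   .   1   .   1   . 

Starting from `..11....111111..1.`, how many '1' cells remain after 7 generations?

5

generation 1: .111...11....1.1..
generation 2: 11.1..111...1.....
generation 3: 11...11.1..1......
generation 4: 11..111...1.......
generation 5: 11.11.1..1........
generation 6: 11.11...1.........
generation 7: 11.11..1..........
count of 1: 5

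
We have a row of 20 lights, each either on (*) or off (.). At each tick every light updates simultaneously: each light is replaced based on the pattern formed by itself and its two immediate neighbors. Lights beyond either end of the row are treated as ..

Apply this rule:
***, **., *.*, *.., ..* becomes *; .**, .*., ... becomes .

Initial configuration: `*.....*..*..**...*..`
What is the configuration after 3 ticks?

.*...*.**.**.**.*.*.
*.*.*.*.**.**.**.*.*
.*.*.*.*.**.**.**.*.

.*.*.*.*.**.**.**.*.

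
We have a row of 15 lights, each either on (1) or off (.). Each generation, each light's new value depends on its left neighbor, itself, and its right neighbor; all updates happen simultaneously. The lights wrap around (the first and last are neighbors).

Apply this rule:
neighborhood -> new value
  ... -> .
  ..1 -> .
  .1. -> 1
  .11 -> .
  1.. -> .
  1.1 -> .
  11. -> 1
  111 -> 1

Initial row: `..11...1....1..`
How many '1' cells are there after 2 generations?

3

generation 1: ...1...1....1..
generation 2: ...1...1....1..
count of 1: 3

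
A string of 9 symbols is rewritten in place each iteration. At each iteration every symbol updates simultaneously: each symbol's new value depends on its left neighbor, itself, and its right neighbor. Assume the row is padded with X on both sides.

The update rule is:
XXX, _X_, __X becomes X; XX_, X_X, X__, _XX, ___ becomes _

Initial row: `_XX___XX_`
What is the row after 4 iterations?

__XX__XX_

_____X___
____XX__X
___X___X_
__XX__XX_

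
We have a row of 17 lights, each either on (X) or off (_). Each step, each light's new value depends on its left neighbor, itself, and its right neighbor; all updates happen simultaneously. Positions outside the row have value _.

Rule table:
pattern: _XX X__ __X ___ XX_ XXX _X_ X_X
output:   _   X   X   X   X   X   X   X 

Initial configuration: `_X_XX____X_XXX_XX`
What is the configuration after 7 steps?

XXX_XXXXXXX_XXX_X
_XXX_XXXXXXX_XXXX
X_XXX_XXXXXXX_XXX
XX_XXX_XXXXXXX_XX
_XX_XXX_XXXXXXX_X
X_XX_XXX_XXXXXXXX
XX_XX_XXX_XXXXXXX

XX_XX_XXX_XXXXXXX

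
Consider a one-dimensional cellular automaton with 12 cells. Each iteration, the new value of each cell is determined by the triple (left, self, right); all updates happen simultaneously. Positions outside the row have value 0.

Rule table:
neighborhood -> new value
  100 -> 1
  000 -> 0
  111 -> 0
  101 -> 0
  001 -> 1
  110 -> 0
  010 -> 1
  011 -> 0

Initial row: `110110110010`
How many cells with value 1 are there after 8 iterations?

000000001111
000000010000
000000111000
000001000100
000011101110
000100000001
001110000011
010001000100
count of 1: 3

3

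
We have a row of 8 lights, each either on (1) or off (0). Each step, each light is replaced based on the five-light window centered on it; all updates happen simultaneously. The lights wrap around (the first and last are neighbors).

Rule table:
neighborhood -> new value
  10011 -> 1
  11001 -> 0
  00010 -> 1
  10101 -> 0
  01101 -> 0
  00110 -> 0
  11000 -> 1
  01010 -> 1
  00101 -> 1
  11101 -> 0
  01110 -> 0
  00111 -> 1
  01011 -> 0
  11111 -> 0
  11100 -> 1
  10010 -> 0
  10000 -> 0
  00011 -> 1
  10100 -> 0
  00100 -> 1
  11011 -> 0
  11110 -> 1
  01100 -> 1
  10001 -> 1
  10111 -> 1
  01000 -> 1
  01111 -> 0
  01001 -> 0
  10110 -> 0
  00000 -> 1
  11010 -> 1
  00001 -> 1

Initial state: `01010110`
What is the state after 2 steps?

01100010
10111110

10111110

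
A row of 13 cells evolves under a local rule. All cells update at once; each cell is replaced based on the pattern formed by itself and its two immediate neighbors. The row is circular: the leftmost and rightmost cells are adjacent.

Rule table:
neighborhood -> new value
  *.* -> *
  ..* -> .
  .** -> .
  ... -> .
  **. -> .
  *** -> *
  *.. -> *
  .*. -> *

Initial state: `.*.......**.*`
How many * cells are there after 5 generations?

5

generation 1: ***........**
generation 2: **.*........*
generation 3: *.***........
generation 4: **.*.*.......
generation 5: ..*****......
count of *: 5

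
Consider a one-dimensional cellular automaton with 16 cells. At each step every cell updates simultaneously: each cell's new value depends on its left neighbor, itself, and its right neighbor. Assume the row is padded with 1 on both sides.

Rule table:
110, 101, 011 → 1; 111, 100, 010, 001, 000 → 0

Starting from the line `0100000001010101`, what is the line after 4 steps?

step 1: 1000000000101011
step 2: 1000000000010110
step 3: 1000000000001111
step 4: 1000000000001000

1000000000001000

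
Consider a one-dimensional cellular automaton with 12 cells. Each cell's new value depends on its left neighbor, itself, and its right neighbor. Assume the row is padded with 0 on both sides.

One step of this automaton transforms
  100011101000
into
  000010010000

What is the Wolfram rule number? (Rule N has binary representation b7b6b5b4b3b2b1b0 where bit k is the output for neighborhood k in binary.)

position 5: 111 → 0  (bit 7 = 0)
position 6: 110 → 0  (bit 6 = 0)
position 7: 101 → 1  (bit 5 = 1)
position 1: 100 → 0  (bit 4 = 0)
position 4: 011 → 1  (bit 3 = 1)
position 0: 010 → 0  (bit 2 = 0)
position 3: 001 → 0  (bit 1 = 0)
position 2: 000 → 0  (bit 0 = 0)
bits b7..b0 = 00101000 = 40

40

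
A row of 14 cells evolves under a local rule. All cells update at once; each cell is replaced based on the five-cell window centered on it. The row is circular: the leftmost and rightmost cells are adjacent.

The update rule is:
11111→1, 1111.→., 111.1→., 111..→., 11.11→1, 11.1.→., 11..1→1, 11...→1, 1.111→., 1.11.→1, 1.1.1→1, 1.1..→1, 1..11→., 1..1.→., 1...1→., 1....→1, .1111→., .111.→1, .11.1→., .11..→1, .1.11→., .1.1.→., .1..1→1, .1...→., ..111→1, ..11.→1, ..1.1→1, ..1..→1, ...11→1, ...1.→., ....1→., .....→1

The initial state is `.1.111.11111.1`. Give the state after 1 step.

.1..1.1..1...1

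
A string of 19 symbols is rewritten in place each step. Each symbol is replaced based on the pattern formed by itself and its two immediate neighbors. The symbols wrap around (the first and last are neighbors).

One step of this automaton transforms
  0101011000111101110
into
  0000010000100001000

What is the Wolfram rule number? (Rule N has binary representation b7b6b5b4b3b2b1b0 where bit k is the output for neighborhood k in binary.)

position 11: 111 → 0  (bit 7 = 0)
position 6: 110 → 0  (bit 6 = 0)
position 2: 101 → 0  (bit 5 = 0)
position 7: 100 → 0  (bit 4 = 0)
position 5: 011 → 1  (bit 3 = 1)
position 1: 010 → 0  (bit 2 = 0)
position 0: 001 → 0  (bit 1 = 0)
position 8: 000 → 0  (bit 0 = 0)
bits b7..b0 = 00001000 = 8

8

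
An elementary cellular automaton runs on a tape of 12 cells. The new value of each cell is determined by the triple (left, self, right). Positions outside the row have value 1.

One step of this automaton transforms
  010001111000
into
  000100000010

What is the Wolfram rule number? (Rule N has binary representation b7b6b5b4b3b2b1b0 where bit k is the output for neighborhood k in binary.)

position 6: 111 → 0  (bit 7 = 0)
position 8: 110 → 0  (bit 6 = 0)
position 0: 101 → 0  (bit 5 = 0)
position 2: 100 → 0  (bit 4 = 0)
position 5: 011 → 0  (bit 3 = 0)
position 1: 010 → 0  (bit 2 = 0)
position 4: 001 → 0  (bit 1 = 0)
position 3: 000 → 1  (bit 0 = 1)
bits b7..b0 = 00000001 = 1

1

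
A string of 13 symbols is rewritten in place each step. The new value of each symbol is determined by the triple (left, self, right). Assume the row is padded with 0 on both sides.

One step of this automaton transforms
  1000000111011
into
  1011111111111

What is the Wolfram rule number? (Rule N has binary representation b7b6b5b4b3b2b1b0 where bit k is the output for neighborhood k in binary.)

239

position 8: 111 → 1  (bit 7 = 1)
position 9: 110 → 1  (bit 6 = 1)
position 10: 101 → 1  (bit 5 = 1)
position 1: 100 → 0  (bit 4 = 0)
position 7: 011 → 1  (bit 3 = 1)
position 0: 010 → 1  (bit 2 = 1)
position 6: 001 → 1  (bit 1 = 1)
position 2: 000 → 1  (bit 0 = 1)
bits b7..b0 = 11101111 = 239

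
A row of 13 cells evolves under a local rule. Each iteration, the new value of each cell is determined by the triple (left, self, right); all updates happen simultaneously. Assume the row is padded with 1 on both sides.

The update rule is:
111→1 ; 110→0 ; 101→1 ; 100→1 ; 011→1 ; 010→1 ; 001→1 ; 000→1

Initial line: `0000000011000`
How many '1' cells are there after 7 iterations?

12

iteration 1: 1111111110111
iteration 2: 1111111101111
iteration 3: 1111111011111
iteration 4: 1111110111111
iteration 5: 1111101111111
iteration 6: 1111011111111
iteration 7: 1110111111111
count of 1: 12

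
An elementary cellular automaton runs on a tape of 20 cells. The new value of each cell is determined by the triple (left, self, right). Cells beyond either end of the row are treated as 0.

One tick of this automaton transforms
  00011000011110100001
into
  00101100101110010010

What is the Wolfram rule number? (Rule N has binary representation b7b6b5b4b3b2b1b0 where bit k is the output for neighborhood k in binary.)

position 10: 111 → 1  (bit 7 = 1)
position 4: 110 → 1  (bit 6 = 1)
position 13: 101 → 0  (bit 5 = 0)
position 5: 100 → 1  (bit 4 = 1)
position 3: 011 → 0  (bit 3 = 0)
position 14: 010 → 0  (bit 2 = 0)
position 2: 001 → 1  (bit 1 = 1)
position 0: 000 → 0  (bit 0 = 0)
bits b7..b0 = 11010010 = 210

210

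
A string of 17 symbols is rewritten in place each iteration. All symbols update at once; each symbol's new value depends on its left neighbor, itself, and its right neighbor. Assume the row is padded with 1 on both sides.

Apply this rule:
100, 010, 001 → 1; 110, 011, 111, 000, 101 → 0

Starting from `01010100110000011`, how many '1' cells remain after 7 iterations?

01010111001000100
01010000111101111
01011001000000000
01000111100000001
01101000010000010
00001100111000110
10010011000101000
count of 1: 6

6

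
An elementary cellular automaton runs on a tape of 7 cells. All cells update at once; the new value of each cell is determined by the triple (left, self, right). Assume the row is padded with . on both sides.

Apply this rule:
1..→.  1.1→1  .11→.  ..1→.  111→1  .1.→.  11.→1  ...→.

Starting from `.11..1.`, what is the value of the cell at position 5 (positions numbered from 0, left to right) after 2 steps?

.

step 1: ..1....
step 2: .......
position 5 holds .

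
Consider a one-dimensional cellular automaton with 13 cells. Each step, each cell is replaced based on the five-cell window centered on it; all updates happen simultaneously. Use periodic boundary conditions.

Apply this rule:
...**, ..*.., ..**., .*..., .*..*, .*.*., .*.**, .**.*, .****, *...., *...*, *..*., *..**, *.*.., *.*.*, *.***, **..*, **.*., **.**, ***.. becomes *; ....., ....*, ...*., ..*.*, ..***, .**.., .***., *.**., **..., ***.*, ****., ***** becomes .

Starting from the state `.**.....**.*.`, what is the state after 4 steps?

.****.*.*.***

**..*..******
.******.*....
*.*....****..
.****.*.*.***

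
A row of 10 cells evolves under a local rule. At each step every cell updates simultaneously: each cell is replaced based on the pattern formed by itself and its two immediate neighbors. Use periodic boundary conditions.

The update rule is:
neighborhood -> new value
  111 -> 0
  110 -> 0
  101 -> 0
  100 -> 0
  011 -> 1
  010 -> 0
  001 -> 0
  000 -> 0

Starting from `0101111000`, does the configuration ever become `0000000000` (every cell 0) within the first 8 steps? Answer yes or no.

0001000000
0000000000
all cells are 0 at step 2

yes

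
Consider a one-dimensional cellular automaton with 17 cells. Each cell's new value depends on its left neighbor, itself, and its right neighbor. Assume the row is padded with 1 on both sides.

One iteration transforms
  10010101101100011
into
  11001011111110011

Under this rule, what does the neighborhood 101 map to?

At position 4 the neighborhood is 101; the next row has 1 there.

1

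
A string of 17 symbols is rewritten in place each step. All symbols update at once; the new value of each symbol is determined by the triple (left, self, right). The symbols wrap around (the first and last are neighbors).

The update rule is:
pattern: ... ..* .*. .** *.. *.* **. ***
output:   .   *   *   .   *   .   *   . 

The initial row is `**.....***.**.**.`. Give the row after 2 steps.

*.**.************

step 1: .**...*..*..*..*.
step 2: *.**.************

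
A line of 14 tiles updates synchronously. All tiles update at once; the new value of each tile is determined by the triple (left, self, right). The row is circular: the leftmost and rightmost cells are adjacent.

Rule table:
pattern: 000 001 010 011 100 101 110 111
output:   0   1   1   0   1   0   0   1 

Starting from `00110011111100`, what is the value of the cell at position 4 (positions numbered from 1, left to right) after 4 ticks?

0

01001101111010
11110000110011
11101001001101
11001111110000
position 4 holds 0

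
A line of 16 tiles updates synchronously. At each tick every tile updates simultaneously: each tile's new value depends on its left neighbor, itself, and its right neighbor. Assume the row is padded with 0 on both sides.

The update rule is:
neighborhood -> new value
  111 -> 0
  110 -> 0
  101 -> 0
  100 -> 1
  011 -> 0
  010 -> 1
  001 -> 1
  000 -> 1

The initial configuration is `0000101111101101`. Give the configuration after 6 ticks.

0000011111111111

1111100000000001
0000011111111111
1111100000000000
0000011111111111  (repeats tick 2; period 2)
tick 6: 0000011111111111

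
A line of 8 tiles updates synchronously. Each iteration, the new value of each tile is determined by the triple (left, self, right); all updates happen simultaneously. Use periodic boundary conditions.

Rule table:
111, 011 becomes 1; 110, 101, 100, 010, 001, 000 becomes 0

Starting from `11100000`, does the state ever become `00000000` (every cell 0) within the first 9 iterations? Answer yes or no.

yes

11000000
10000000
00000000
all cells are 0 at iteration 3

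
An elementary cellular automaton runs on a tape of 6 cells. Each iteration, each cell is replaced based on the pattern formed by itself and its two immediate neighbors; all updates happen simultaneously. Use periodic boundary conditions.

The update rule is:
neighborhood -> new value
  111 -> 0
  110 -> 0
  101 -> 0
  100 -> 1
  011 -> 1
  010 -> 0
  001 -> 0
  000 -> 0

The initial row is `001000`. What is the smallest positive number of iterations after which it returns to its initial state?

6

000100
000010
000001
100000
010000
001000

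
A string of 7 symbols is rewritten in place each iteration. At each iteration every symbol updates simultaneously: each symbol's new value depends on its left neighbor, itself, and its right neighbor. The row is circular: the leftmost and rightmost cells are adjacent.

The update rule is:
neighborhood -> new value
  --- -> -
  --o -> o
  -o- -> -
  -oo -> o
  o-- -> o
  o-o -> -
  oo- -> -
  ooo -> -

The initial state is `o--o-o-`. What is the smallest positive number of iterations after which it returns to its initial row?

iteration 1: -oo----
iteration 2: oo-o---
iteration 3: o---o-o
iteration 4: -o-o--o
iteration 5: ----oo-
iteration 6: ---oo-o
iteration 7: o-oo---
iteration 8: --o-o-o
iteration 9: oo-----
iteration 10: o-o---o
iteration 11: ---o-oo
iteration 12: o-o--o-
iteration 13: ---oo--
iteration 14: --oo-o-
iteration 15: -oo---o
iteration 16: -o-o-o-
iteration 17: o-----o
iteration 18: -o---oo
iteration 19: --o-oo-
iteration 20: -o--o-o
iteration 21: --oo---
iteration 22: -oo-o--
iteration 23: oo---o-
iteration 24: o-o-o--
iteration 25: -----oo
iteration 26: o---oo-
iteration 27: -o-oo--
iteration 28: o--o-o-

28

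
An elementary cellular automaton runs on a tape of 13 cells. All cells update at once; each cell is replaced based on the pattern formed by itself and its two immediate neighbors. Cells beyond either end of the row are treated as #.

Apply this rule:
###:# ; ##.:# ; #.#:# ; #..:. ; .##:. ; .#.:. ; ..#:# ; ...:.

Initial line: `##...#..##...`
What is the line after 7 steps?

#####.#.#.#.#

##..#..#.#..#
##.#..#.#..#.
###..#.#..#.#
###.#.#..#.#.
####.#..#.#.#
#####..#.#.#.
#####.#.#.#.#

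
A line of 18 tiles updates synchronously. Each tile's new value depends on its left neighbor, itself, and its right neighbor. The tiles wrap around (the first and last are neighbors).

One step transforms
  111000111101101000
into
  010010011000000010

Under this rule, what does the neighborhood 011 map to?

At position 0 the neighborhood is 011; the next row has 0 there.

0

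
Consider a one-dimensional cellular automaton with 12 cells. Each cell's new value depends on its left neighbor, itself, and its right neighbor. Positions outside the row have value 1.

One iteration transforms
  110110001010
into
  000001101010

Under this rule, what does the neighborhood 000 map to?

At position 6 the neighborhood is 000; the next row has 1 there.

1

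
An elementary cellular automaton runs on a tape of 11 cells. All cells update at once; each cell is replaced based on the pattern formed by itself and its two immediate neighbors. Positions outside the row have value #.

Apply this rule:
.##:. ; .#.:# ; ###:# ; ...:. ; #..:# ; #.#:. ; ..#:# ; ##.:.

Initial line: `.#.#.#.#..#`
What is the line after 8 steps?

step 1: .#.#.#.###.
step 2: .#.#.#..#..
step 3: .#.#.######
step 4: .#.#..#####
step 5: .#.###.####
step 6: .#..#...###
step 7: .#####.#.##
step 8: ..###..#..#

..###..#..#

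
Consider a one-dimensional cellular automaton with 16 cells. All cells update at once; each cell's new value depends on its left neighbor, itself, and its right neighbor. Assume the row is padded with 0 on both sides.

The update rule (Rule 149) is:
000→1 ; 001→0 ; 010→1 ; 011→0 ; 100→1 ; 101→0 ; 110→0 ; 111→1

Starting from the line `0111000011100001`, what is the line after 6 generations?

0110010011111001

0010111001011101
1010010101001001
1011010101101101
1000010100000001
1111010111111101
0110010011111001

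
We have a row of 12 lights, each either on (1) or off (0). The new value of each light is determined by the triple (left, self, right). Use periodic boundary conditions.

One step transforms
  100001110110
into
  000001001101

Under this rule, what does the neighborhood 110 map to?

At position 7 the neighborhood is 110; the next row has 0 there.

0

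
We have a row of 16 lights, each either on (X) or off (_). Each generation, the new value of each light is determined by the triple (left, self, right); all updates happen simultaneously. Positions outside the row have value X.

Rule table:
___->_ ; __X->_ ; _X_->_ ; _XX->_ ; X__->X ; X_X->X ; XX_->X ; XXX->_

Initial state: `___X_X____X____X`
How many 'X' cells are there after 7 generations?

X___X_X____X____
XX___X_X____X___
_XX___X_X____X__
X_XX___X_X____X_
XX_XX___X_X____X
_XX_XX___X_X____
X_XX_XX___X_X___
count of X: 7

7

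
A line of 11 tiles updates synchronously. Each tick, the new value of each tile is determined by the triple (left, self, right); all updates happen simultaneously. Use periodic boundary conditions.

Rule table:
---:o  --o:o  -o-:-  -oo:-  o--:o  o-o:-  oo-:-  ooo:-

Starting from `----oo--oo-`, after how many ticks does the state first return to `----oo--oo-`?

oooo--oo--o
----oo--oo-

2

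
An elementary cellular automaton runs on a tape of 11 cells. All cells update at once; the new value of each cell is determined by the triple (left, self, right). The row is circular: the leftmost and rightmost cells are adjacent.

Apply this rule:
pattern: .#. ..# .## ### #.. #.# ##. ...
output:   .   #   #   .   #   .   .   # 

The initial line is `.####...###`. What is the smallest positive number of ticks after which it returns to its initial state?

22

.#...####..
#.####...##
..#...####.
##.####...#
...#...####
###.####...
#...#...###
.###.####..
##...#...##
..###.####.
###...#...#
...###.####
####...#...
#...###.###
.####...#..
##...###.##
..####...#.
###...###.#
...####...#
####...###.
#...####...
.####...###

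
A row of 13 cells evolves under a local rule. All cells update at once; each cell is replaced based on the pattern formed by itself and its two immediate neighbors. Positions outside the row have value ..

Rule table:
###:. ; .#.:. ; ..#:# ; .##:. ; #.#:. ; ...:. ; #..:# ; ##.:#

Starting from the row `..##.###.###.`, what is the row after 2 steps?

.#.#...#...##
#...#.#.#.#.#

#...#.#.#.#.#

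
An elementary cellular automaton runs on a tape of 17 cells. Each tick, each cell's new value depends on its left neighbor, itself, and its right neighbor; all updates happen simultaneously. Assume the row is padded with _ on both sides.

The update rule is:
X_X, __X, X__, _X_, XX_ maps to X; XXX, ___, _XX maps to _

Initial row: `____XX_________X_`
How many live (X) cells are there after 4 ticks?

10

tick 1: ___X_XX_______XXX
tick 2: __XXX_XX_____X__X
tick 3: _X__XX_XX___XXXXX
tick 4: XXXX_XX_XX_X____X
count of X: 10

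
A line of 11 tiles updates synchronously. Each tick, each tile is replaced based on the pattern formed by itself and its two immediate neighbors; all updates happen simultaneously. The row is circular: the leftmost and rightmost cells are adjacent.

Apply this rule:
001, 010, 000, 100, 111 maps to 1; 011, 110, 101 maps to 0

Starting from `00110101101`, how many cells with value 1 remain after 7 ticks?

5

tick 1: 11000100001
tick 2: 10111111110
tick 3: 10011111100
tick 4: 11101111011
tick 5: 11000110001
tick 6: 10111001110
tick 7: 10010110100
count of 1: 5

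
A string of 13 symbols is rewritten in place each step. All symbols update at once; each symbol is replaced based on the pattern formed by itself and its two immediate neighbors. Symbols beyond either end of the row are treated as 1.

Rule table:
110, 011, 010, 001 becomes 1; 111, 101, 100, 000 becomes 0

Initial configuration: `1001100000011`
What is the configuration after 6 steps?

1010101101010

1011100000110
1010100001110
1010100011010
1010100111010
1010101101010
1010101101010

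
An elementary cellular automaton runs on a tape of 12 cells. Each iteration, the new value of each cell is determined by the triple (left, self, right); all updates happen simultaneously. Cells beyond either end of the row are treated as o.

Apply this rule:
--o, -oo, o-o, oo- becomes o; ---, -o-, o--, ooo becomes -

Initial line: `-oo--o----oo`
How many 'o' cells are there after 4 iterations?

ooo-o----oo-
--oo----oooo
-ooo---oo---
oo-o--ooo--o
count of o: 7

7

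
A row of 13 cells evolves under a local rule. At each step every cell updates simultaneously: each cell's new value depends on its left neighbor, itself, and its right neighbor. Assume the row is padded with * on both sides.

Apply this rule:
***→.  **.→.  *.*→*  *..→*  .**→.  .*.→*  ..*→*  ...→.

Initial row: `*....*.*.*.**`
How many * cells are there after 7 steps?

6

step 1: .*..*******..
step 2: ****.......**
step 3: ....*.....*..
step 4: *..***...****
step 5: .**...*.*....
step 6: *..*.*****..*
step 7: .****.....**.
count of *: 6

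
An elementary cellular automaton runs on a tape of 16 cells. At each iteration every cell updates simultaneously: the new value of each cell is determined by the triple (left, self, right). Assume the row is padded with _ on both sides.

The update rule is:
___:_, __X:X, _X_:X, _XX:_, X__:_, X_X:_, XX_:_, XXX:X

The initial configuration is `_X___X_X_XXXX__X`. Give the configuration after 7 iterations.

XX__XX_X__XX__XX
___X___X_X___X__
__XX__XX_X__XX__
_X___X___X_X____
XX__XX__XX_X____
___X___X___X____
__XX__XX__XX____

__XX__XX__XX____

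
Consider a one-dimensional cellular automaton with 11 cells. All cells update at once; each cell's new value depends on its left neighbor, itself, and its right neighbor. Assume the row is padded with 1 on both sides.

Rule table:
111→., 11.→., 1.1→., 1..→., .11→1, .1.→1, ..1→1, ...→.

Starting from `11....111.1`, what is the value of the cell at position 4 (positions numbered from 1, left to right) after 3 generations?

1

.....11...1
....11...11
...11...11.
position 4 holds 1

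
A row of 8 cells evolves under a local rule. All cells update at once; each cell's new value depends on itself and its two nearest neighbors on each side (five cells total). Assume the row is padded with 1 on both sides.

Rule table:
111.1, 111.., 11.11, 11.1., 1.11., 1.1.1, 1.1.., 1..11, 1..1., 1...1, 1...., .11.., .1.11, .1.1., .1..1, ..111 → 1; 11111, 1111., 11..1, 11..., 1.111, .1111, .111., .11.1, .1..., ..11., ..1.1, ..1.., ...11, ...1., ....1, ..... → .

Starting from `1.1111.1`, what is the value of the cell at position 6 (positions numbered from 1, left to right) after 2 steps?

.

step 1: 11...11.
step 2: .1.1...1
position 6 holds .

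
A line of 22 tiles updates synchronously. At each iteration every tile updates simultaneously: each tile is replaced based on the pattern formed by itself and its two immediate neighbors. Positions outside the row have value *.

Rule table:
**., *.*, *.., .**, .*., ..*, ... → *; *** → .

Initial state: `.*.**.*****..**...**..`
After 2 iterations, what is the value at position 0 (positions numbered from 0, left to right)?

iteration 1: *******...************
iteration 2: ......*****...........
position 0 holds .

.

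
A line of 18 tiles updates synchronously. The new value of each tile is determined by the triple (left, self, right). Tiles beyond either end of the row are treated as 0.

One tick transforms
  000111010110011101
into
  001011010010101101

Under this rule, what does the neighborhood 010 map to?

At position 7 the neighborhood is 010; the next row has 1 there.

1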